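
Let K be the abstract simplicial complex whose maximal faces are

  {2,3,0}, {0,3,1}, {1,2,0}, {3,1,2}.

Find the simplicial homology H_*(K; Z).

Fix the vertex order 0 < 1 < 2 < 3 and write every simplex with vertices in increasing order. Then dim K = 2 and the simplices of K are:

  0-simplices (4): [0], [1], [2], [3]
  1-simplices (6): [0,1], [0,2], [0,3], [1,2], [1,3], [2,3]
  2-simplices (4): [0,1,2], [0,1,3], [0,2,3], [1,2,3]

so the chain groups are C_0 ≅ Z^4, C_1 ≅ Z^6, C_2 ≅ Z^4.

Boundary ∂_1: C_1 → C_0 is given by ∂[p,q] = [q] − [p]. For instance
  ∂[0,1] = [1] − [0].
The 4×6 boundary matrix has rank 3 and Smith normal form diag(1,1,1).

Boundary ∂_2: C_2 → C_1 sends each 2-simplex [p,q,r] to [q,r] − [p,r] + [p,q]. For instance
  ∂[0,1,2] = [1,2] − [0,2] + [0,1],
  ∂[1,2,3] = [2,3] − [1,3] + [1,2].
As a 6×4 matrix over Z this has rank 3, with invariant factors (1,1,1).

From H_k ≅ ker(∂_k) / im(∂_{k+1}) we obtain:

  H_0: rank C_0 − rank ∂_1 = 4 − 3 = 1, and the invariant factors of ∂_1 are all 1, so H_0 ≅ Z.
  H_1: rank ker ∂_1 − rank ∂_2 = (6 − 3) − 3 = 0, and the invariant factors of ∂_2 are all 1, so H_1 ≅ 0.
  H_2: rank ker ∂_2 − rank ∂_3 = (4 − 3) − 0 = 1, and there is no ∂_3, so H_2 ≅ Z.

As a check, the Euler characteristic is 4 − 6 + 4 = 2, which agrees with 1 − 0 + 1 = 2.

H_0 ≅ Z,  H_1 = 0,  H_2 ≅ Z.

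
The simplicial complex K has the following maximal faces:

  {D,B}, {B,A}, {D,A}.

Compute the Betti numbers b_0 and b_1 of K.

b_0 = 1, b_1 = 1.

Fix the vertex order A < B < D and write every simplex with vertices in increasing order. Then dim K = 1 and the simplices of K are:

  0-simplices (3): A, B, D
  1-simplices (3): AB, AD, BD

Hence C_0 ≅ Z^3, C_1 ≅ Z^3.

Boundary ∂_1: C_1 → C_0 sends each edge [p,q] (with p < q) to q − p. For instance
  ∂BD = D − B.
The 3×3 boundary matrix has rank 2 and Smith normal form diag(1,1).

Reading off H_k = ker ∂_k / im ∂_{k+1}:

  H_0: rank C_0 − rank ∂_1 = 3 − 2 = 1, and the invariant factors of ∂_1 are all 1, so H_0 = Z.
  H_1: rank ker ∂_1 − rank ∂_2 = (3 − 2) − 0 = 1, and there is no ∂_2, so H_1 = Z.

As a check, the Euler characteristic is 3 − 3 = 0, which agrees with 1 − 1 = 0.
(K is a triangulation of the circle S^1.)

Hence the Betti numbers are b_0 = 1, b_1 = 1.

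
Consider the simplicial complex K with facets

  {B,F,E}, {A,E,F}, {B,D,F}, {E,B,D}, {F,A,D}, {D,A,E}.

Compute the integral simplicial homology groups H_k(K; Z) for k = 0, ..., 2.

K has 5 vertices, 9 edges, 6 triangles.
rank ∂_0 = 0, rank ∂_1 = 4 ⇒ b_0 = 5 − 0 − 4 = 1; all invariant factors of ∂_1 are 1 so no torsion. So H_0 = Z.
rank ∂_1 = 4, rank ∂_2 = 5 ⇒ b_1 = 9 − 4 − 5 = 0; all invariant factors of ∂_2 are 1 so no torsion. So H_1 = 0.
rank ∂_2 = 5, rank ∂_3 = 0 ⇒ b_2 = 6 − 5 − 0 = 1. So H_2 = Z.

H_0 = Z,  H_1 = 0,  H_2 = Z.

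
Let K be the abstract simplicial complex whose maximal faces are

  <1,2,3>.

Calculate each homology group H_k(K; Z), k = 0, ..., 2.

H_0 = Z,  H_1 = 0,  H_2 = 0.

Order the vertices as 1 < 2 < 3. Listing each simplex with vertices in this order, K has dimension 2 with simplices:

  0-simplices (3): [1], [2], [3]
  1-simplices (3): [1,2], [1,3], [2,3]
  2-simplices (1): [1,2,3]

Hence C_0 ≅ Z^3, C_1 ≅ Z^3, C_2 ≅ Z^1.

The boundary map ∂_1: C_1 → C_0 is given by ∂[p,q] = [q] − [p]. For instance
  ∂[2,3] = [3] − [2].
The 3×3 boundary matrix has rank 2 and Smith normal form diag(1,1).

The boundary map ∂_2: C_2 → C_1 maps a triangle to the signed sum of its edges. For instance
  ∂[1,2,3] = [2,3] − [1,3] + [1,2].
The resulting 3×1 matrix has rank 1, and its Smith normal form has invariant factors (1).

Now H_k = ker ∂_k / im ∂_{k+1}, so:

  H_0: rank C_0 − rank ∂_1 = 3 − 2 = 1, and the invariant factors of ∂_1 are all 1, so H_0 ≅ Z.
  H_1: rank ker ∂_1 − rank ∂_2 = (3 − 2) − 1 = 0, and the invariant factors of ∂_2 are all 1, so H_1 ≅ 0.
  H_2: rank ker ∂_2 − rank ∂_3 = (1 − 1) − 0 = 0, and there is no ∂_3, so H_2 ≅ 0.

(K is a triangulation of the 2-simplex.)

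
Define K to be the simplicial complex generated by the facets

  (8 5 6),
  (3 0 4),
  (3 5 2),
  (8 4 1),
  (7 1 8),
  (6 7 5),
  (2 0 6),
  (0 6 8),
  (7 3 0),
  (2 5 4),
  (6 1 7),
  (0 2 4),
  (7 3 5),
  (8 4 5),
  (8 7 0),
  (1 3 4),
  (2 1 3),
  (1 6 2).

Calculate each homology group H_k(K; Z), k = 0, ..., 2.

We work with the vertex ordering 0 < 1 < 2 < 3 < 4 < 5 < 6 < 7 < 8. The simplices of K, each written with vertices in increasing order, are:

  0-simplices (9): [0], [1], [2], [3], [4], [5], [6], [7], [8]
  1-simplices (27): (27 of them)
  2-simplices (18): [0,2,4], [0,2,6], [0,3,4], [0,3,7], [0,6,8], [0,7,8], [1,2,3], [1,2,6], [1,3,4], [1,4,8], [1,6,7], [1,7,8], [2,3,5], [2,4,5], [3,5,7], [4,5,8], [5,6,7], [5,6,8]

so the chain groups are C_0 ≅ Z^9, C_1 ≅ Z^27, C_2 ≅ Z^18.

The boundary map ∂_1: C_1 → C_0 sends each edge [p,q] (with p < q) to q − p. For instance
  ∂[3,4] = [4] − [3].
The 9×27 boundary matrix has rank 8 and Smith normal form diag(1,1,1,1,1,1,1,1).

The boundary map ∂_2: C_2 → C_1 acts by ∂[p,q,r] = [q,r] − [p,r] + [p,q]. For instance
  ∂[1,7,8] = [7,8] − [1,8] + [1,7],
  ∂[0,3,7] = [3,7] − [0,7] + [0,3].
This gives a 27×18 integer matrix of rank 18; reducing to Smith normal form yields diagonal entries (1,1,1,1,1,1,1,1,1,1,1,1,1,1,1,1,1,2).

Reading off H_k = ker ∂_k / im ∂_{k+1}:

  H_0: rank C_0 − rank ∂_1 = 9 − 8 = 1, and the invariant factors of ∂_1 are all 1, so H_0 ≅ Z.
  H_1: rank ker ∂_1 − rank ∂_2 = (27 − 8) − 18 = 1, and ∂_2 has invariant factor 2 > 1, so H_1 ≅ Z ⊕ Z/2.
  H_2: rank ker ∂_2 − rank ∂_3 = (18 − 18) − 0 = 0, and there is no ∂_3, so H_2 ≅ 0.

(K is a triangulation of the Klein bottle.)

H_0 = Z,  H_1 = Z ⊕ Z/2,  H_2 = 0.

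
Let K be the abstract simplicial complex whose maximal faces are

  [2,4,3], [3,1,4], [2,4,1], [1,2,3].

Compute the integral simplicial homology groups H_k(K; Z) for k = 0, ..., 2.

Take the total order 1 < 2 < 3 < 4 on the vertex set. Then K (dimension 2) consists of the simplices:

  0-simplices (4): [1], [2], [3], [4]
  1-simplices (6): [1,2], [1,3], [1,4], [2,3], [2,4], [3,4]
  2-simplices (4): [1,2,3], [1,2,4], [1,3,4], [2,3,4]

so the chain groups are C_0 ≅ Z^4, C_1 ≅ Z^6, C_2 ≅ Z^4.

The boundary map ∂_1: C_1 → C_0 maps an edge to its endpoints' difference, ∂[p,q] = q − p.
As a 4×6 matrix over Z this has rank 3, with invariant factors (1,1,1).

Boundary ∂_2: C_2 → C_1 maps a triangle to the signed sum of its edges. For instance
  ∂[1,2,3] = [2,3] − [1,3] + [1,2],
  ∂[2,3,4] = [3,4] − [2,4] + [2,3].
The 6×4 boundary matrix has rank 3 and Smith normal form diag(1,1,1).

Reading off H_k = ker ∂_k / im ∂_{k+1}:

  H_0: rank C_0 − rank ∂_1 = 4 − 3 = 1, and the invariant factors of ∂_1 are all 1, so H_0 ≅ Z.
  H_1: rank ker ∂_1 − rank ∂_2 = (6 − 3) − 3 = 0, and the invariant factors of ∂_2 are all 1, so H_1 ≅ 0.
  H_2: rank ker ∂_2 − rank ∂_3 = (4 − 3) − 0 = 1, and there is no ∂_3, so H_2 ≅ Z.

H_0 ≅ Z,  H_1 = 0,  H_2 ≅ Z.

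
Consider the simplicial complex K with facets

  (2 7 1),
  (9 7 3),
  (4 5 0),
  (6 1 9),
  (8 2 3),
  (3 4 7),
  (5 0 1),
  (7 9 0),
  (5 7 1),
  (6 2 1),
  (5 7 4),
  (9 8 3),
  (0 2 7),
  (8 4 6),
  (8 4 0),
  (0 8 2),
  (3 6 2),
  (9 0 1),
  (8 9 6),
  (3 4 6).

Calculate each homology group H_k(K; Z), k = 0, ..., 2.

We work with the vertex ordering 0 < 1 < 2 < 3 < 4 < 5 < 6 < 7 < 8 < 9. The simplices of K, each written with vertices in increasing order, are:

  0-simplices (10): [0], [1], [2], [3], [4], [5], [6], [7], [8], [9]
  1-simplices (30): (30 of them)
  2-simplices (20): (20 of them)

Hence C_0 ≅ Z^10, C_1 ≅ Z^30, C_2 ≅ Z^20.

∂_1: C_1 → C_0 sends each edge [p,q] (with p < q) to q − p. For instance
  ∂[4,8] = [8] − [4].
As a 10×30 matrix over Z this has rank 9, with invariant factors (1,1,1,1,1,1,1,1,1).

∂_2: C_2 → C_1 acts by ∂[p,q,r] = [q,r] − [p,r] + [p,q]. For instance
  ∂[3,7,9] = [7,9] − [3,9] + [3,7],
  ∂[1,5,7] = [5,7] − [1,7] + [1,5].
The 30×20 boundary matrix has rank 20 and Smith normal form diag(1,1,1,1,1,1,1,1,1,1,1,1,1,1,1,1,1,1,1,2).

Computing H_k = (kernel of ∂_k) / (image of ∂_{k+1}):

  H_0: rank C_0 − rank ∂_1 = 10 − 9 = 1, and the invariant factors of ∂_1 are all 1, so H_0 ≅ Z.
  H_1: rank ker ∂_1 − rank ∂_2 = (30 − 9) − 20 = 1, and ∂_2 has invariant factor 2 > 1, so H_1 ≅ Z ⊕ Z/2Z.
  H_2: rank ker ∂_2 − rank ∂_3 = (20 − 20) − 0 = 0, and there is no ∂_3, so H_2 ≅ 0.

As a check, the Euler characteristic is 10 − 30 + 20 = 0, which agrees with 1 − 1 + 0 = 0.

H_0 = Z,  H_1 = Z ⊕ Z/2Z,  H_2 = 0.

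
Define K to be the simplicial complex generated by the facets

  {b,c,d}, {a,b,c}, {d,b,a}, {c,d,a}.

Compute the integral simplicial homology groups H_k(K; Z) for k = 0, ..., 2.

H_0 ≅ Z,  H_1 = 0,  H_2 ≅ Z.

Take the total order a < b < c < d on the vertex set. Then K (dimension 2) consists of the simplices:

  0-simplices (4): a, b, c, d
  1-simplices (6): ab, ac, ad, bc, bd, cd
  2-simplices (4): abc, abd, acd, bcd

Hence C_0 ≅ Z^4, C_1 ≅ Z^6, C_2 ≅ Z^4.

Boundary ∂_1: C_1 → C_0 sends each edge [p,q] (with p < q) to q − p. For instance
  ∂bd = d − b.
As a 4×6 matrix over Z this has rank 3, with invariant factors (1,1,1).

∂_2: C_2 → C_1 maps a triangle to the signed sum of its edges. For instance
  ∂acd = cd − ad + ac,
  ∂abd = bd − ad + ab.
As a 6×4 matrix over Z this has rank 3, with invariant factors (1,1,1).

Now H_k = ker ∂_k / im ∂_{k+1}, so:

  H_0: rank C_0 − rank ∂_1 = 4 − 3 = 1, and the invariant factors of ∂_1 are all 1, so H_0 ≅ Z.
  H_1: rank ker ∂_1 − rank ∂_2 = (6 − 3) − 3 = 0, and the invariant factors of ∂_2 are all 1, so H_1 ≅ 0.
  H_2: rank ker ∂_2 − rank ∂_3 = (4 − 3) − 0 = 1, and there is no ∂_3, so H_2 ≅ Z.

As a check, the Euler characteristic is 4 − 6 + 4 = 2, which agrees with 1 − 0 + 1 = 2.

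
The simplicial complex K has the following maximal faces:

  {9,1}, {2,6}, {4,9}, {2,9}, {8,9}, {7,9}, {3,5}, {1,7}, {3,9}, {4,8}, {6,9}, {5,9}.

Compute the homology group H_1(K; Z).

Order the vertices as 1 < 2 < 3 < 4 < 5 < 6 < 7 < 8 < 9. Listing each simplex with vertices in this order, K has dimension 1 with simplices:

  0-simplices (9): [1], [2], [3], [4], [5], [6], [7], [8], [9]
  1-simplices (12): [1,7], [1,9], [2,6], [2,9], [3,5], [3,9], [4,8], [4,9], [5,9], [6,9], [7,9], [8,9]

giving chain groups C_0 ≅ Z^9, C_1 ≅ Z^12.

Boundary ∂_1: C_1 → C_0 is given by ∂[p,q] = [q] − [p]. For instance
  ∂[7,9] = [9] − [7].
The 9×12 boundary matrix has rank 8 and Smith normal form diag(1,1,1,1,1,1,1,1).

From H_k ≅ ker(∂_k) / im(∂_{k+1}) we obtain:

  H_1: rank ker ∂_1 − rank ∂_2 = (12 − 8) − 0 = 4, and there is no ∂_2, so H_1 = Z^4.

H_1 ≅ Z^4.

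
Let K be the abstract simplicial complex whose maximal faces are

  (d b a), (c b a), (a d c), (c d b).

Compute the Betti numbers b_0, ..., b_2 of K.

We work with the vertex ordering a < b < c < d. The simplices of K, each written with vertices in increasing order, are:

  0-simplices (4): a, b, c, d
  1-simplices (6): ab, ac, ad, bc, bd, cd
  2-simplices (4): abc, abd, acd, bcd

Hence C_0 ≅ Z^4, C_1 ≅ Z^6, C_2 ≅ Z^4.

∂_1: C_1 → C_0 sends each edge [p,q] (with p < q) to q − p.
The resulting 4×6 matrix has rank 3, and its Smith normal form has invariant factors (1,1,1).

Boundary ∂_2: C_2 → C_1 acts by ∂[p,q,r] = [q,r] − [p,r] + [p,q]. For instance
  ∂abd = bd − ad + ab,
  ∂abc = bc − ac + ab.
The resulting 6×4 matrix has rank 3, and its Smith normal form has invariant factors (1,1,1).

Now H_k = ker ∂_k / im ∂_{k+1}, so:

  H_0: rank C_0 − rank ∂_1 = 4 − 3 = 1, and the invariant factors of ∂_1 are all 1, so H_0 ≅ Z.
  H_1: rank ker ∂_1 − rank ∂_2 = (6 − 3) − 3 = 0, and the invariant factors of ∂_2 are all 1, so H_1 ≅ 0.
  H_2: rank ker ∂_2 − rank ∂_3 = (4 − 3) − 0 = 1, and there is no ∂_3, so H_2 ≅ Z.

As a check, the Euler characteristic is 4 − 6 + 4 = 2, which agrees with 1 − 0 + 1 = 2.

Hence the Betti numbers are b_0 = 1, b_1 = 0, b_2 = 1.

b_0 = 1, b_1 = 0, b_2 = 1.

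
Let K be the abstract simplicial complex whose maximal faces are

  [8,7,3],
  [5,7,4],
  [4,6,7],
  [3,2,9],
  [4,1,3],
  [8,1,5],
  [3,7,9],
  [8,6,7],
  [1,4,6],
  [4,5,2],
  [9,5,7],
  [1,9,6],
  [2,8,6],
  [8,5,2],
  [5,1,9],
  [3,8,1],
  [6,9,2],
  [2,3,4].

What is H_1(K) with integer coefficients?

Fix the vertex order 1 < 2 < 3 < 4 < 5 < 6 < 7 < 8 < 9 and write every simplex with vertices in increasing order. Then dim K = 2 and the simplices of K are:

  0-simplices (9): [1], [2], [3], [4], [5], [6], [7], [8], [9]
  1-simplices (27): (27 of them)
  2-simplices (18): [1,3,4], [1,3,8], [1,4,6], [1,5,8], [1,5,9], [1,6,9], [2,3,4], [2,3,9], [2,4,5], [2,5,8], [2,6,8], [2,6,9], [3,7,8], [3,7,9], [4,5,7], [4,6,7], [5,7,9], [6,7,8]

Hence C_0 ≅ Z^9, C_1 ≅ Z^27, C_2 ≅ Z^18.

The boundary map ∂_1: C_1 → C_0 is given by ∂[p,q] = [q] − [p]. For instance
  ∂[7,8] = [8] − [7].
The 9×27 boundary matrix has rank 8 and Smith normal form diag(1,1,1,1,1,1,1,1).

∂_2: C_2 → C_1 maps a triangle to the signed sum of its edges. For instance
  ∂[1,3,4] = [3,4] − [1,4] + [1,3],
  ∂[4,5,7] = [5,7] − [4,7] + [4,5].
The 27×18 boundary matrix has rank 17 and Smith normal form diag(1,1,1,1,1,1,1,1,1,1,1,1,1,1,1,1,1).

Now H_k = ker ∂_k / im ∂_{k+1}, so:

  H_1: rank ker ∂_1 − rank ∂_2 = (27 − 8) − 17 = 2, and the invariant factors of ∂_2 are all 1, so H_1 = Z^2.

H_1 ≅ Z^2.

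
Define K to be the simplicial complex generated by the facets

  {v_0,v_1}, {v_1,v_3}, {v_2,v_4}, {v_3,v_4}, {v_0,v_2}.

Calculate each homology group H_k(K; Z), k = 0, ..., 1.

We work with the vertex ordering v_0 < v_1 < v_2 < v_3 < v_4. The simplices of K, each written with vertices in increasing order, are:

  0-simplices (5): [v_0], [v_1], [v_2], [v_3], [v_4]
  1-simplices (5): [v_0,v_1], [v_0,v_2], [v_1,v_3], [v_2,v_4], [v_3,v_4]

Hence C_0 ≅ Z^5, C_1 ≅ Z^5.

The boundary map ∂_1: C_1 → C_0 maps an edge to its endpoints' difference, ∂[p,q] = q − p.
This gives a 5×5 integer matrix of rank 4; reducing to Smith normal form yields diagonal entries (1,1,1,1).

Now H_k = ker ∂_k / im ∂_{k+1}, so:

  H_0: rank C_0 − rank ∂_1 = 5 − 4 = 1, and the invariant factors of ∂_1 are all 1, so H_0 ≅ Z.
  H_1: rank ker ∂_1 − rank ∂_2 = (5 − 4) − 0 = 1, and there is no ∂_2, so H_1 ≅ Z.

(K is a triangulation of the circle S^1.)

H_0 ≅ Z,  H_1 ≅ Z.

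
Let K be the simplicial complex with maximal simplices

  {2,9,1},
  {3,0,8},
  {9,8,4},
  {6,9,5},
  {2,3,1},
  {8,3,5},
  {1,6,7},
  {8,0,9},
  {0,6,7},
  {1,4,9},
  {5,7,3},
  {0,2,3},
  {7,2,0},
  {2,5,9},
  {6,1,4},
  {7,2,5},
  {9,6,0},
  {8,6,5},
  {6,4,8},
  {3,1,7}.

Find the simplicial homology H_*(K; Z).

Take the total order 0 < 1 < 2 < 3 < 4 < 5 < 6 < 7 < 8 < 9 on the vertex set. Then K (dimension 2) consists of the simplices:

  0-simplices (10): [0], [1], [2], [3], [4], [5], [6], [7], [8], [9]
  1-simplices (30): (30 of them)
  2-simplices (20): (20 of them)

Hence C_0 ≅ Z^10, C_1 ≅ Z^30, C_2 ≅ Z^20.

The boundary map ∂_1: C_1 → C_0 sends each edge [p,q] (with p < q) to q − p. For instance
  ∂[4,6] = [6] − [4].
The resulting 10×30 matrix has rank 9, and its Smith normal form has invariant factors (1,1,1,1,1,1,1,1,1).

The boundary map ∂_2: C_2 → C_1 acts by ∂[p,q,r] = [q,r] − [p,r] + [p,q]. For instance
  ∂[1,4,9] = [4,9] − [1,9] + [1,4],
  ∂[4,6,8] = [6,8] − [4,8] + [4,6].
The resulting 30×20 matrix has rank 20, and its Smith normal form has invariant factors (1,1,1,1,1,1,1,1,1,1,1,1,1,1,1,1,1,1,1,2).

Now H_k = ker ∂_k / im ∂_{k+1}, so:

  H_0: rank C_0 − rank ∂_1 = 10 − 9 = 1, and the invariant factors of ∂_1 are all 1, so H_0 ≅ Z.
  H_1: rank ker ∂_1 − rank ∂_2 = (30 − 9) − 20 = 1, and ∂_2 has invariant factor 2 > 1, so H_1 ≅ Z ⊕ Z/2.
  H_2: rank ker ∂_2 − rank ∂_3 = (20 − 20) − 0 = 0, and there is no ∂_3, so H_2 ≅ 0.

H_0 ≅ Z,  H_1 ≅ Z ⊕ Z/2,  H_2 = 0.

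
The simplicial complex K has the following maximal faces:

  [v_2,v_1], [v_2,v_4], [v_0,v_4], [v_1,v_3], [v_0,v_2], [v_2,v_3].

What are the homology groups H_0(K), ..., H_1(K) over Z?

K has 5 vertices, 6 edges.
rank ∂_0 = 0, rank ∂_1 = 4 ⇒ b_0 = 5 − 0 − 4 = 1; all invariant factors of ∂_1 are 1 so no torsion. So H_0 = Z.
rank ∂_1 = 4, rank ∂_2 = 0 ⇒ b_1 = 6 − 4 − 0 = 2. So H_1 = Z^2.

H_0 ≅ Z,  H_1 ≅ Z^2.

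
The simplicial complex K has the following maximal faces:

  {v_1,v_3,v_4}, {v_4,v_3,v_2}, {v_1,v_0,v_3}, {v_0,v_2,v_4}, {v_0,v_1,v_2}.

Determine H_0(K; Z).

H_0 = Z.

Fix the vertex order v_0 < v_1 < v_2 < v_3 < v_4 and write every simplex with vertices in increasing order. Then dim K = 2 and the simplices of K are:

  0-simplices (5): [v_0], [v_1], [v_2], [v_3], [v_4]
  1-simplices (10): [v_0,v_1], [v_0,v_2], [v_0,v_3], [v_0,v_4], [v_1,v_2], [v_1,v_3], [v_1,v_4], [v_2,v_3], [v_2,v_4], [v_3,v_4]
  2-simplices (5): [v_0,v_1,v_2], [v_0,v_1,v_3], [v_0,v_2,v_4], [v_1,v_3,v_4], [v_2,v_3,v_4]

so the chain groups are C_0 ≅ Z^5, C_1 ≅ Z^10, C_2 ≅ Z^5.

∂_1: C_1 → C_0 maps an edge to its endpoints' difference, ∂[p,q] = q − p.
As a 5×10 matrix over Z this has rank 4, with invariant factors (1,1,1,1).

Boundary ∂_2: C_2 → C_1 sends each 2-simplex [p,q,r] to [q,r] − [p,r] + [p,q]. For instance
  ∂[v_0,v_1,v_2] = [v_1,v_2] − [v_0,v_2] + [v_0,v_1],
  ∂[v_0,v_2,v_4] = [v_2,v_4] − [v_0,v_4] + [v_0,v_2].
As a 10×5 matrix over Z this has rank 5, with invariant factors (1,1,1,1,1).

Now H_k = ker ∂_k / im ∂_{k+1}, so:

  H_0: rank C_0 − rank ∂_1 = 5 − 4 = 1, and the invariant factors of ∂_1 are all 1, so H_0 ≅ Z.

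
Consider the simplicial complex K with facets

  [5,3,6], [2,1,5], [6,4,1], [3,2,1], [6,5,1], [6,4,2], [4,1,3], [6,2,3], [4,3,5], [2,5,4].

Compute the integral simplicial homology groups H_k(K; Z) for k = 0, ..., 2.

Fix the vertex order 1 < 2 < 3 < 4 < 5 < 6 and write every simplex with vertices in increasing order. Then dim K = 2 and the simplices of K are:

  0-simplices (6): [1], [2], [3], [4], [5], [6]
  1-simplices (15): [1,2], [1,3], [1,4], [1,5], [1,6], [2,3], [2,4], [2,5], [2,6], [3,4], [3,5], [3,6], [4,5], [4,6], [5,6]
  2-simplices (10): [1,2,3], [1,2,5], [1,3,4], [1,4,6], [1,5,6], [2,3,6], [2,4,5], [2,4,6], [3,4,5], [3,5,6]

so the chain groups are C_0 ≅ Z^6, C_1 ≅ Z^15, C_2 ≅ Z^10.

∂_1: C_1 → C_0 maps an edge to its endpoints' difference, ∂[p,q] = q − p.
The 6×15 boundary matrix has rank 5 and Smith normal form diag(1,1,1,1,1).

The boundary map ∂_2: C_2 → C_1 maps a triangle to the signed sum of its edges. For instance
  ∂[1,2,3] = [2,3] − [1,3] + [1,2],
  ∂[2,4,6] = [4,6] − [2,6] + [2,4].
The 15×10 boundary matrix has rank 10 and Smith normal form diag(1,1,1,1,1,1,1,1,1,2).

Computing H_k = (kernel of ∂_k) / (image of ∂_{k+1}):

  H_0: rank C_0 − rank ∂_1 = 6 − 5 = 1, and the invariant factors of ∂_1 are all 1, so H_0 ≅ Z.
  H_1: rank ker ∂_1 − rank ∂_2 = (15 − 5) − 10 = 0, and ∂_2 has invariant factor 2 > 1, so H_1 ≅ Z/2.
  H_2: rank ker ∂_2 − rank ∂_3 = (10 − 10) − 0 = 0, and there is no ∂_3, so H_2 ≅ 0.

As a check, the Euler characteristic is 6 − 15 + 10 = 1, which agrees with 1 − 0 + 0 = 1.

H_0 = Z,  H_1 = Z/2,  H_2 = 0.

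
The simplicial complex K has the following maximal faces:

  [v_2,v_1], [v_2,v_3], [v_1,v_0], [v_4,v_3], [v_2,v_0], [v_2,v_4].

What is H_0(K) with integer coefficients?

Order the vertices as v_0 < v_1 < v_2 < v_3 < v_4. Listing each simplex with vertices in this order, K has dimension 1 with simplices:

  0-simplices (5): [v_0], [v_1], [v_2], [v_3], [v_4]
  1-simplices (6): [v_0,v_1], [v_0,v_2], [v_1,v_2], [v_2,v_3], [v_2,v_4], [v_3,v_4]

so the chain groups are C_0 ≅ Z^5, C_1 ≅ Z^6.

∂_1: C_1 → C_0 sends each edge [p,q] (with p < q) to q − p. For instance
  ∂[v_2,v_4] = [v_4] − [v_2].
As a 5×6 matrix over Z this has rank 4, with invariant factors (1,1,1,1).

Computing H_k = (kernel of ∂_k) / (image of ∂_{k+1}):

  H_0: rank C_0 − rank ∂_1 = 5 − 4 = 1, and the invariant factors of ∂_1 are all 1, so H_0 ≅ Z.

(K is a triangulation of a wedge of 2 circles.)

H_0 = Z.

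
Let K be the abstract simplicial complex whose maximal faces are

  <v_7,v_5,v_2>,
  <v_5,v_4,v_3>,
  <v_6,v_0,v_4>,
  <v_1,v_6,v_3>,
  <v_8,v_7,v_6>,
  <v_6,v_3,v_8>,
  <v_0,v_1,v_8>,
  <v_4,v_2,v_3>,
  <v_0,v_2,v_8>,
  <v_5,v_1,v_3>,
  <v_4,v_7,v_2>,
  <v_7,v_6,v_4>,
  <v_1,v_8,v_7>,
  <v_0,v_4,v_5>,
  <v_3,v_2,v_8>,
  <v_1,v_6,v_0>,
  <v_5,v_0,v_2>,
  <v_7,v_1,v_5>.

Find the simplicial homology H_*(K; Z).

H_0 = Z,  H_1 = Z ⊕ Z/2,  H_2 = 0.

We work with the vertex ordering v_0 < v_1 < v_2 < v_3 < v_4 < v_5 < v_6 < v_7 < v_8. The simplices of K, each written with vertices in increasing order, are:

  0-simplices (9): [v_0], [v_1], [v_2], [v_3], [v_4], [v_5], [v_6], [v_7], [v_8]
  1-simplices (27): (27 of them)
  2-simplices (18): (18 of them)

so the chain groups are C_0 ≅ Z^9, C_1 ≅ Z^27, C_2 ≅ Z^18.

Boundary ∂_1: C_1 → C_0 sends each edge [p,q] (with p < q) to q − p.
The resulting 9×27 matrix has rank 8, and its Smith normal form has invariant factors (1,1,1,1,1,1,1,1).

The boundary map ∂_2: C_2 → C_1 sends each 2-simplex [p,q,r] to [q,r] − [p,r] + [p,q]. For instance
  ∂[v_0,v_2,v_8] = [v_2,v_8] − [v_0,v_8] + [v_0,v_2],
  ∂[v_2,v_5,v_7] = [v_5,v_7] − [v_2,v_7] + [v_2,v_5].
This gives a 27×18 integer matrix of rank 18; reducing to Smith normal form yields diagonal entries (1,1,1,1,1,1,1,1,1,1,1,1,1,1,1,1,1,2).

Computing H_k = (kernel of ∂_k) / (image of ∂_{k+1}):

  H_0: rank C_0 − rank ∂_1 = 9 − 8 = 1, and the invariant factors of ∂_1 are all 1, so H_0 = Z.
  H_1: rank ker ∂_1 − rank ∂_2 = (27 − 8) − 18 = 1, and ∂_2 has invariant factor 2 > 1, so H_1 = Z ⊕ Z/2.
  H_2: rank ker ∂_2 − rank ∂_3 = (18 − 18) − 0 = 0, and there is no ∂_3, so H_2 = 0.

As a check, the Euler characteristic is 9 − 27 + 18 = 0, which agrees with 1 − 1 + 0 = 0.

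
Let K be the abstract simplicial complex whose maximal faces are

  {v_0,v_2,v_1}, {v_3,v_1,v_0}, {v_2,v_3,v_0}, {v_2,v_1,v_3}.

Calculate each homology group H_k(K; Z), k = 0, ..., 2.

We work with the vertex ordering v_0 < v_1 < v_2 < v_3. The simplices of K, each written with vertices in increasing order, are:

  0-simplices (4): [v_0], [v_1], [v_2], [v_3]
  1-simplices (6): [v_0,v_1], [v_0,v_2], [v_0,v_3], [v_1,v_2], [v_1,v_3], [v_2,v_3]
  2-simplices (4): [v_0,v_1,v_2], [v_0,v_1,v_3], [v_0,v_2,v_3], [v_1,v_2,v_3]

giving chain groups C_0 ≅ Z^4, C_1 ≅ Z^6, C_2 ≅ Z^4.

The boundary map ∂_1: C_1 → C_0 sends each edge [p,q] (with p < q) to q − p.
The resulting 4×6 matrix has rank 3, and its Smith normal form has invariant factors (1,1,1).

The boundary map ∂_2: C_2 → C_1 acts by ∂[p,q,r] = [q,r] − [p,r] + [p,q]. For instance
  ∂[v_0,v_1,v_2] = [v_1,v_2] − [v_0,v_2] + [v_0,v_1],
  ∂[v_1,v_2,v_3] = [v_2,v_3] − [v_1,v_3] + [v_1,v_2].
As a 6×4 matrix over Z this has rank 3, with invariant factors (1,1,1).

Computing H_k = (kernel of ∂_k) / (image of ∂_{k+1}):

  H_0: rank C_0 − rank ∂_1 = 4 − 3 = 1, and the invariant factors of ∂_1 are all 1, so H_0 ≅ Z.
  H_1: rank ker ∂_1 − rank ∂_2 = (6 − 3) − 3 = 0, and the invariant factors of ∂_2 are all 1, so H_1 ≅ 0.
  H_2: rank ker ∂_2 − rank ∂_3 = (4 − 3) − 0 = 1, and there is no ∂_3, so H_2 ≅ Z.

As a check, the Euler characteristic is 4 − 6 + 4 = 2, which agrees with 1 − 0 + 1 = 2.

H_0 = Z,  H_1 = 0,  H_2 = Z.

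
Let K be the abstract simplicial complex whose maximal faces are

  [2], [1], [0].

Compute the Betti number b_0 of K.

b_0 = 3.

Order the vertices as 0 < 1 < 2. Listing each simplex with vertices in this order, K has dimension 0 with simplices:

  0-simplices (3): [0], [1], [2]

Hence C_0 ≅ Z^3.

From H_k ≅ ker(∂_k) / im(∂_{k+1}) we obtain:

  H_0: rank C_0 − rank ∂_1 = 3 − 0 = 3, and there is no ∂_1, so H_0 = Z^3.

Hence the Betti numbers are b_0 = 3.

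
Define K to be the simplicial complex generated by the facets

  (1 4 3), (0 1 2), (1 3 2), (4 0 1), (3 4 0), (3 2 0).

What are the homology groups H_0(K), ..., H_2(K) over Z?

Fix the vertex order 0 < 1 < 2 < 3 < 4 and write every simplex with vertices in increasing order. Then dim K = 2 and the simplices of K are:

  0-simplices (5): [0], [1], [2], [3], [4]
  1-simplices (9): [0,1], [0,2], [0,3], [0,4], [1,2], [1,3], [1,4], [2,3], [3,4]
  2-simplices (6): [0,1,2], [0,1,4], [0,2,3], [0,3,4], [1,2,3], [1,3,4]

so the chain groups are C_0 ≅ Z^5, C_1 ≅ Z^9, C_2 ≅ Z^6.

∂_1: C_1 → C_0 sends each edge [p,q] (with p < q) to q − p. For instance
  ∂[1,3] = [3] − [1].
The resulting 5×9 matrix has rank 4, and its Smith normal form has invariant factors (1,1,1,1).

The boundary map ∂_2: C_2 → C_1 maps a triangle to the signed sum of its edges. For instance
  ∂[1,3,4] = [3,4] − [1,4] + [1,3],
  ∂[0,2,3] = [2,3] − [0,3] + [0,2].
The resulting 9×6 matrix has rank 5, and its Smith normal form has invariant factors (1,1,1,1,1).

Reading off H_k = ker ∂_k / im ∂_{k+1}:

  H_0: rank C_0 − rank ∂_1 = 5 − 4 = 1, and the invariant factors of ∂_1 are all 1, so H_0 ≅ Z.
  H_1: rank ker ∂_1 − rank ∂_2 = (9 − 4) − 5 = 0, and the invariant factors of ∂_2 are all 1, so H_1 ≅ 0.
  H_2: rank ker ∂_2 − rank ∂_3 = (6 − 5) − 0 = 1, and there is no ∂_3, so H_2 ≅ Z.

(K is a triangulation of the 2-sphere S^2.)

H_0 = Z,  H_1 = 0,  H_2 = Z.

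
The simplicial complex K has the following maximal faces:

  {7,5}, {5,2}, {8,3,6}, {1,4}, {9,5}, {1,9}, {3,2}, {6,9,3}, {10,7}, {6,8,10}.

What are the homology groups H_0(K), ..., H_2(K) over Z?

Fix the vertex order 1 < 2 < 3 < 4 < 5 < 6 < 7 < 8 < 9 < 10 and write every simplex with vertices in increasing order. Then dim K = 2 and the simplices of K are:

  0-simplices (10): [1], [2], [3], [4], [5], [6], [7], [8], [9], [10]
  1-simplices (14): [1,4], [1,9], [2,3], [2,5], [3,6], [3,8], [3,9], [5,7], [5,9], [6,8], [6,9], [6,10], [7,10], [8,10]
  2-simplices (3): [3,6,8], [3,6,9], [6,8,10]

giving chain groups C_0 ≅ Z^10, C_1 ≅ Z^14, C_2 ≅ Z^3.

∂_1: C_1 → C_0 is given by ∂[p,q] = [q] − [p].
As a 10×14 matrix over Z this has rank 9, with invariant factors (1,1,1,1,1,1,1,1,1).

Boundary ∂_2: C_2 → C_1 sends each 2-simplex [p,q,r] to [q,r] − [p,r] + [p,q]. For instance
  ∂[3,6,8] = [6,8] − [3,8] + [3,6],
  ∂[3,6,9] = [6,9] − [3,9] + [3,6].
The resulting 14×3 matrix has rank 3, and its Smith normal form has invariant factors (1,1,1).

Reading off H_k = ker ∂_k / im ∂_{k+1}:

  H_0: rank C_0 − rank ∂_1 = 10 − 9 = 1, and the invariant factors of ∂_1 are all 1, so H_0 ≅ Z.
  H_1: rank ker ∂_1 − rank ∂_2 = (14 − 9) − 3 = 2, and the invariant factors of ∂_2 are all 1, so H_1 ≅ Z^2.
  H_2: rank ker ∂_2 − rank ∂_3 = (3 − 3) − 0 = 0, and there is no ∂_3, so H_2 ≅ 0.

H_0 ≅ Z,  H_1 ≅ Z^2,  H_2 = 0.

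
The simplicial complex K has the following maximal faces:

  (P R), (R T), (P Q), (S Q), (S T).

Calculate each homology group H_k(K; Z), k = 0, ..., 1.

Take the total order P < Q < R < S < T on the vertex set. Then K (dimension 1) consists of the simplices:

  0-simplices (5): P, Q, R, S, T
  1-simplices (5): PQ, PR, QS, RT, ST

so the chain groups are C_0 ≅ Z^5, C_1 ≅ Z^5.

Boundary ∂_1: C_1 → C_0 is given by ∂[p,q] = [q] − [p].
The 5×5 boundary matrix has rank 4 and Smith normal form diag(1,1,1,1).

Reading off H_k = ker ∂_k / im ∂_{k+1}:

  H_0: rank C_0 − rank ∂_1 = 5 − 4 = 1, and the invariant factors of ∂_1 are all 1, so H_0 ≅ Z.
  H_1: rank ker ∂_1 − rank ∂_2 = (5 − 4) − 0 = 1, and there is no ∂_2, so H_1 ≅ Z.

As a check, the Euler characteristic is 5 − 5 = 0, which agrees with 1 − 1 = 0.

H_0 ≅ Z,  H_1 ≅ Z.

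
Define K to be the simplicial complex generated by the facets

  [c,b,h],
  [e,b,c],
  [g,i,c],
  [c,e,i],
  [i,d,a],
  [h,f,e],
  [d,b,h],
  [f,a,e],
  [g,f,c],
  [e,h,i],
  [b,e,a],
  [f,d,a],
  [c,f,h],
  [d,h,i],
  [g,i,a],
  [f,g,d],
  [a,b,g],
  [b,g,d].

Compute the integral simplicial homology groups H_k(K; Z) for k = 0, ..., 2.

H_0 = Z,  H_1 = Z ⊕ Z/2,  H_2 = 0.

Order the vertices as a < b < c < d < e < f < g < h < i. Listing each simplex with vertices in this order, K has dimension 2 with simplices:

  0-simplices (9): a, b, c, d, e, f, g, h, i
  1-simplices (27): ab, ad, ae, af, ag, ai, bc, bd, be, bg, bh, ce, cf, cg, ch, ci, df, dg, dh, di, ef, eh, ei, fg, fh, gi, hi
  2-simplices (18): abe, abg, adf, adi, aef, agi, bce, bch, bdg, bdh, cei, cfg, cfh, cgi, dfg, dhi, efh, ehi

Hence C_0 ≅ Z^9, C_1 ≅ Z^27, C_2 ≅ Z^18.

The boundary map ∂_1: C_1 → C_0 is given by ∂[p,q] = [q] − [p].
The resulting 9×27 matrix has rank 8, and its Smith normal form has invariant factors (1,1,1,1,1,1,1,1).

The boundary map ∂_2: C_2 → C_1 maps a triangle to the signed sum of its edges. For instance
  ∂adf = df − af + ad,
  ∂ehi = hi − ei + eh.
The 27×18 boundary matrix has rank 18 and Smith normal form diag(1,1,1,1,1,1,1,1,1,1,1,1,1,1,1,1,1,2).

Reading off H_k = ker ∂_k / im ∂_{k+1}:

  H_0: rank C_0 − rank ∂_1 = 9 − 8 = 1, and the invariant factors of ∂_1 are all 1, so H_0 ≅ Z.
  H_1: rank ker ∂_1 − rank ∂_2 = (27 − 8) − 18 = 1, and ∂_2 has invariant factor 2 > 1, so H_1 ≅ Z ⊕ Z/2.
  H_2: rank ker ∂_2 − rank ∂_3 = (18 − 18) − 0 = 0, and there is no ∂_3, so H_2 ≅ 0.

(K is a triangulation of the Klein bottle.)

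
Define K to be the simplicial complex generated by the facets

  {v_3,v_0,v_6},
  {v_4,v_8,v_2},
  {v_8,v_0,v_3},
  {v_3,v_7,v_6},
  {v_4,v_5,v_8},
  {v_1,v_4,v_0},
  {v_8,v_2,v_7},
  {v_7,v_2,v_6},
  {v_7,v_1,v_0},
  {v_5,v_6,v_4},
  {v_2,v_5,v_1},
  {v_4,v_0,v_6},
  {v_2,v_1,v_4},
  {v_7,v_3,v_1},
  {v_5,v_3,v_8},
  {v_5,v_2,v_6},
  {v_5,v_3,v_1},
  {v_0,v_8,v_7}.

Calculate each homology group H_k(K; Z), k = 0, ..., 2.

K has 9 vertices, 27 edges, 18 triangles.
rank ∂_0 = 0, rank ∂_1 = 8 ⇒ b_0 = 9 − 0 − 8 = 1; all invariant factors of ∂_1 are 1 so no torsion. So H_0 ≅ Z.
rank ∂_1 = 8, rank ∂_2 = 18 ⇒ b_1 = 27 − 8 − 18 = 1; ∂_2 has invariant factor(s) [2] giving torsion. So H_1 ≅ Z ⊕ Z_2.
rank ∂_2 = 18, rank ∂_3 = 0 ⇒ b_2 = 18 − 18 − 0 = 0. So H_2 ≅ 0.

H_0 ≅ Z,  H_1 ≅ Z ⊕ Z_2,  H_2 = 0.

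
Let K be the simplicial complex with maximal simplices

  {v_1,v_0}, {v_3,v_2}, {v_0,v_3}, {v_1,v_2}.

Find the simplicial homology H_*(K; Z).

We work with the vertex ordering v_0 < v_1 < v_2 < v_3. The simplices of K, each written with vertices in increasing order, are:

  0-simplices (4): [v_0], [v_1], [v_2], [v_3]
  1-simplices (4): [v_0,v_1], [v_0,v_3], [v_1,v_2], [v_2,v_3]

giving chain groups C_0 ≅ Z^4, C_1 ≅ Z^4.

Boundary ∂_1: C_1 → C_0 is given by ∂[p,q] = [q] − [p]. For instance
  ∂[v_1,v_2] = [v_2] − [v_1].
The resulting 4×4 matrix has rank 3, and its Smith normal form has invariant factors (1,1,1).

Reading off H_k = ker ∂_k / im ∂_{k+1}:

  H_0: rank C_0 − rank ∂_1 = 4 − 3 = 1, and the invariant factors of ∂_1 are all 1, so H_0 = Z.
  H_1: rank ker ∂_1 − rank ∂_2 = (4 − 3) − 0 = 1, and there is no ∂_2, so H_1 = Z.

H_0 ≅ Z,  H_1 ≅ Z.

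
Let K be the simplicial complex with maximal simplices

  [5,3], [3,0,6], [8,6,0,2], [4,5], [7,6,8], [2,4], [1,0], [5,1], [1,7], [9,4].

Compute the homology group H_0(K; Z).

H_0 ≅ Z.

We work with the vertex ordering 0 < 1 < 2 < 3 < 4 < 5 < 6 < 7 < 8 < 9. The simplices of K, each written with vertices in increasing order, are:

  0-simplices (10): [0], [1], [2], [3], [4], [5], [6], [7], [8], [9]
  1-simplices (17): [0,1], [0,2], [0,3], [0,6], [0,8], [1,5], [1,7], [2,4], [2,6], [2,8], [3,5], [3,6], [4,5], [4,9], [6,7], [6,8], [7,8]
  2-simplices (6): [0,2,6], [0,2,8], [0,3,6], [0,6,8], [2,6,8], [6,7,8]
  3-simplices (1): [0,2,6,8]

so the chain groups are C_0 ≅ Z^10, C_1 ≅ Z^17, C_2 ≅ Z^6, C_3 ≅ Z^1.

The boundary map ∂_1: C_1 → C_0 sends each edge [p,q] (with p < q) to q − p.
As a 10×17 matrix over Z this has rank 9, with invariant factors (1,1,1,1,1,1,1,1,1).

The boundary map ∂_2: C_2 → C_1 maps a triangle to the signed sum of its edges. For instance
  ∂[6,7,8] = [7,8] − [6,8] + [6,7],
  ∂[2,6,8] = [6,8] − [2,8] + [2,6].
As a 17×6 matrix over Z this has rank 5, with invariant factors (1,1,1,1,1).

∂_3: C_3 → C_2 sends each 3-simplex σ to the alternating sum Σ_i (−1)^i (σ with its i-th vertex removed). For instance
  ∂[0,2,6,8] = [2,6,8] − [0,6,8] + [0,2,8] − [0,2,6].
As a 6×1 matrix over Z this has rank 1, with invariant factors (1).

Computing H_k = (kernel of ∂_k) / (image of ∂_{k+1}):

  H_0: rank C_0 − rank ∂_1 = 10 − 9 = 1, and the invariant factors of ∂_1 are all 1, so H_0 ≅ Z.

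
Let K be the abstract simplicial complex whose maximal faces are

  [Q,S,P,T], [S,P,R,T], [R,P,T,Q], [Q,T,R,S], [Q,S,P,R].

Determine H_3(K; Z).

We work with the vertex ordering P < Q < R < S < T. The simplices of K, each written with vertices in increasing order, are:

  0-simplices (5): P, Q, R, S, T
  1-simplices (10): PQ, PR, PS, PT, QR, QS, QT, RS, RT, ST
  2-simplices (10): PQR, PQS, PQT, PRS, PRT, PST, QRS, QRT, QST, RST
  3-simplices (5): PQRS, PQRT, PQST, PRST, QRST

giving chain groups C_0 ≅ Z^5, C_1 ≅ Z^10, C_2 ≅ Z^10, C_3 ≅ Z^5.

Boundary ∂_1: C_1 → C_0 is given by ∂[p,q] = [q] − [p]. For instance
  ∂PR = R − P.
As a 5×10 matrix over Z this has rank 4, with invariant factors (1,1,1,1).

∂_2: C_2 → C_1 maps a triangle to the signed sum of its edges. For instance
  ∂PRT = RT − PT + PR,
  ∂PRS = RS − PS + PR.
As a 10×10 matrix over Z this has rank 6, with invariant factors (1,1,1,1,1,1).

∂_3: C_3 → C_2 sends each 3-simplex σ to the alternating sum Σ_i (−1)^i (σ with its i-th vertex removed). For instance
  ∂PRST = RST − PST + PRT − PRS,
  ∂PQST = QST − PST + PQT − PQS.
As a 10×5 matrix over Z this has rank 4, with invariant factors (1,1,1,1).

Now H_k = ker ∂_k / im ∂_{k+1}, so:

  H_3: rank ker ∂_3 − rank ∂_4 = (5 − 4) − 0 = 1, and there is no ∂_4, so H_3 = Z.

H_3 ≅ Z.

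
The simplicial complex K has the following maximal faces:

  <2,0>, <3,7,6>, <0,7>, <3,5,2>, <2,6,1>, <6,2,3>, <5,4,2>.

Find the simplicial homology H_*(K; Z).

H_0 ≅ Z,  H_1 ≅ Z,  H_2 = 0.

Order the vertices as 0 < 1 < 2 < 3 < 4 < 5 < 6 < 7. Listing each simplex with vertices in this order, K has dimension 2 with simplices:

  0-simplices (8): [0], [1], [2], [3], [4], [5], [6], [7]
  1-simplices (13): [0,2], [0,7], [1,2], [1,6], [2,3], [2,4], [2,5], [2,6], [3,5], [3,6], [3,7], [4,5], [6,7]
  2-simplices (5): [1,2,6], [2,3,5], [2,3,6], [2,4,5], [3,6,7]

giving chain groups C_0 ≅ Z^8, C_1 ≅ Z^13, C_2 ≅ Z^5.

Boundary ∂_1: C_1 → C_0 sends each edge [p,q] (with p < q) to q − p. For instance
  ∂[3,7] = [7] − [3].
The 8×13 boundary matrix has rank 7 and Smith normal form diag(1,1,1,1,1,1,1).

The boundary map ∂_2: C_2 → C_1 acts by ∂[p,q,r] = [q,r] − [p,r] + [p,q]. For instance
  ∂[1,2,6] = [2,6] − [1,6] + [1,2],
  ∂[2,3,6] = [3,6] − [2,6] + [2,3].
The resulting 13×5 matrix has rank 5, and its Smith normal form has invariant factors (1,1,1,1,1).

Now H_k = ker ∂_k / im ∂_{k+1}, so:

  H_0: rank C_0 − rank ∂_1 = 8 − 7 = 1, and the invariant factors of ∂_1 are all 1, so H_0 = Z.
  H_1: rank ker ∂_1 − rank ∂_2 = (13 − 7) − 5 = 1, and the invariant factors of ∂_2 are all 1, so H_1 = Z.
  H_2: rank ker ∂_2 − rank ∂_3 = (5 − 5) − 0 = 0, and there is no ∂_3, so H_2 = 0.

As a check, the Euler characteristic is 8 − 13 + 5 = 0, which agrees with 1 − 1 + 0 = 0.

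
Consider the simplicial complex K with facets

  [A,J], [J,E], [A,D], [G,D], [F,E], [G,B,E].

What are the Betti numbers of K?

b_0 = 1, b_1 = 1, b_2 = 0.

Take the total order A < B < D < E < F < G < J on the vertex set. Then K (dimension 2) consists of the simplices:

  0-simplices (7): A, B, D, E, F, G, J
  1-simplices (8): AD, AJ, BE, BG, DG, EF, EG, EJ
  2-simplices (1): BEG

Hence C_0 ≅ Z^7, C_1 ≅ Z^8, C_2 ≅ Z^1.

Boundary ∂_1: C_1 → C_0 sends each edge [p,q] (with p < q) to q − p.
As a 7×8 matrix over Z this has rank 6, with invariant factors (1,1,1,1,1,1).

∂_2: C_2 → C_1 sends each 2-simplex [p,q,r] to [q,r] − [p,r] + [p,q]. For instance
  ∂BEG = EG − BG + BE.
As a 8×1 matrix over Z this has rank 1, with invariant factors (1).

From H_k ≅ ker(∂_k) / im(∂_{k+1}) we obtain:

  H_0: rank C_0 − rank ∂_1 = 7 − 6 = 1, and the invariant factors of ∂_1 are all 1, so H_0 = Z.
  H_1: rank ker ∂_1 − rank ∂_2 = (8 − 6) − 1 = 1, and the invariant factors of ∂_2 are all 1, so H_1 = Z.
  H_2: rank ker ∂_2 − rank ∂_3 = (1 − 1) − 0 = 0, and there is no ∂_3, so H_2 = 0.

As a check, the Euler characteristic is 7 − 8 + 1 = 0, which agrees with 1 − 1 + 0 = 0.

Hence the Betti numbers are b_0 = 1, b_1 = 1, b_2 = 0.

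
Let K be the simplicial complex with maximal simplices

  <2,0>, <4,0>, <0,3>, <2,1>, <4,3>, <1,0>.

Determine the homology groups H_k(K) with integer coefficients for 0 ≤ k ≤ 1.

H_0 = Z,  H_1 = Z^2.

Order the vertices as 0 < 1 < 2 < 3 < 4. Listing each simplex with vertices in this order, K has dimension 1 with simplices:

  0-simplices (5): [0], [1], [2], [3], [4]
  1-simplices (6): [0,1], [0,2], [0,3], [0,4], [1,2], [3,4]

Hence C_0 ≅ Z^5, C_1 ≅ Z^6.

The boundary map ∂_1: C_1 → C_0 is given by ∂[p,q] = [q] − [p].
This gives a 5×6 integer matrix of rank 4; reducing to Smith normal form yields diagonal entries (1,1,1,1).

Computing H_k = (kernel of ∂_k) / (image of ∂_{k+1}):

  H_0: rank C_0 − rank ∂_1 = 5 − 4 = 1, and the invariant factors of ∂_1 are all 1, so H_0 ≅ Z.
  H_1: rank ker ∂_1 − rank ∂_2 = (6 − 4) − 0 = 2, and there is no ∂_2, so H_1 ≅ Z^2.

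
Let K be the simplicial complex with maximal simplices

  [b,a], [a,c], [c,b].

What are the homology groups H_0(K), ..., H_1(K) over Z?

K has 3 vertices, 3 edges.
rank ∂_0 = 0, rank ∂_1 = 2 ⇒ b_0 = 3 − 0 − 2 = 1; all invariant factors of ∂_1 are 1 so no torsion. So H_0 = Z.
rank ∂_1 = 2, rank ∂_2 = 0 ⇒ b_1 = 3 − 2 − 0 = 1. So H_1 = Z.

H_0 ≅ Z,  H_1 ≅ Z.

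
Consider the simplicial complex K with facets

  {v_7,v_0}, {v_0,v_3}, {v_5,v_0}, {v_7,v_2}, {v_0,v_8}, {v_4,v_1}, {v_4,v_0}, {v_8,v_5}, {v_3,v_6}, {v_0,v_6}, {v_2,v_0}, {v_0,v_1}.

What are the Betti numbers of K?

b_0 = 1, b_1 = 4.

Take the total order v_0 < v_1 < v_2 < v_3 < v_4 < v_5 < v_6 < v_7 < v_8 on the vertex set. Then K (dimension 1) consists of the simplices:

  0-simplices (9): [v_0], [v_1], [v_2], [v_3], [v_4], [v_5], [v_6], [v_7], [v_8]
  1-simplices (12): [v_0,v_1], [v_0,v_2], [v_0,v_3], [v_0,v_4], [v_0,v_5], [v_0,v_6], [v_0,v_7], [v_0,v_8], [v_1,v_4], [v_2,v_7], [v_3,v_6], [v_5,v_8]

giving chain groups C_0 ≅ Z^9, C_1 ≅ Z^12.

The boundary map ∂_1: C_1 → C_0 is given by ∂[p,q] = [q] − [p]. For instance
  ∂[v_2,v_7] = [v_7] − [v_2].
This gives a 9×12 integer matrix of rank 8; reducing to Smith normal form yields diagonal entries (1,1,1,1,1,1,1,1).

Reading off H_k = ker ∂_k / im ∂_{k+1}:

  H_0: rank C_0 − rank ∂_1 = 9 − 8 = 1, and the invariant factors of ∂_1 are all 1, so H_0 ≅ Z.
  H_1: rank ker ∂_1 − rank ∂_2 = (12 − 8) − 0 = 4, and there is no ∂_2, so H_1 ≅ Z^4.

Hence the Betti numbers are b_0 = 1, b_1 = 4.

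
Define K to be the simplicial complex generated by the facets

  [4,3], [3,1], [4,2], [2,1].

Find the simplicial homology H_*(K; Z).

Fix the vertex order 1 < 2 < 3 < 4 and write every simplex with vertices in increasing order. Then dim K = 1 and the simplices of K are:

  0-simplices (4): [1], [2], [3], [4]
  1-simplices (4): [1,2], [1,3], [2,4], [3,4]

so the chain groups are C_0 ≅ Z^4, C_1 ≅ Z^4.

Boundary ∂_1: C_1 → C_0 maps an edge to its endpoints' difference, ∂[p,q] = q − p. For instance
  ∂[1,2] = [2] − [1].
As a 4×4 matrix over Z this has rank 3, with invariant factors (1,1,1).

Reading off H_k = ker ∂_k / im ∂_{k+1}:

  H_0: rank C_0 − rank ∂_1 = 4 − 3 = 1, and the invariant factors of ∂_1 are all 1, so H_0 = Z.
  H_1: rank ker ∂_1 − rank ∂_2 = (4 − 3) − 0 = 1, and there is no ∂_2, so H_1 = Z.

As a check, the Euler characteristic is 4 − 4 = 0, which agrees with 1 − 1 = 0.
(K is a triangulation of the circle S^1.)

H_0 = Z,  H_1 = Z.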